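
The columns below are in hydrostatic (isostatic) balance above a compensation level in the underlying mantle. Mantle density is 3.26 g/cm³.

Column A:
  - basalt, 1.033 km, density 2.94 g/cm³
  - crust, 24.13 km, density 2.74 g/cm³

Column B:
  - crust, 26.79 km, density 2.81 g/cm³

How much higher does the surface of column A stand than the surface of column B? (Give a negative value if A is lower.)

0.252 km

For any compensation level in the mantle, the mantle terms cancel and isostasy reduces to e = (Σt_A − Σt_B) − (Σ(ρt)_A − Σ(ρt)_B) / ρ_m.
Σt_A = 25.163 km; Σt_B = 26.79 km; Σ(ρt)_A = 69.15322; Σ(ρt)_B = 75.2799 (in km·g/cm³).
e = (25.163 − 26.79) − (69.15322 − 75.2799) / 3.26 = 0.252 km.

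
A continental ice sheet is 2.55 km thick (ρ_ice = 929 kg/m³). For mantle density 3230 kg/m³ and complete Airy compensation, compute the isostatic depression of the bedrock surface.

0.733 km

By Archimedes' principle applied to the lithosphere: the ice load ρ_ice t is balanced by mantle displaced below, ρ_m s.
s = t ρ_ice / ρ_m = 2.55 km × 929/3230 = 0.733 km.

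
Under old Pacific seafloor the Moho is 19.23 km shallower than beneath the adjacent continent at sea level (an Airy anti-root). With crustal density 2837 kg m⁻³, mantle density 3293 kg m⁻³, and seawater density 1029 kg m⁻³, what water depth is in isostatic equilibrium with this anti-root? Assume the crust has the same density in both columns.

4.85 km

Replacing a thickness d of crust by seawater at the top must be balanced by replacing crust with mantle at the base: d (ρ_c − ρ_w) = a (ρ_m − ρ_c).
d = a (ρ_m − ρ_c)/(ρ_c − ρ_w) = 19.23 km × 456/1808 = 4.85 km.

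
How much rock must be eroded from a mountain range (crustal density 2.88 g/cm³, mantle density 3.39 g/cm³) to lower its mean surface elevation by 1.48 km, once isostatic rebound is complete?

9.84 km

Net drop Δ = e − u = e − e ρ_c/ρ_m = e (ρ_m − ρ_c)/ρ_m.
e = Δ ρ_m/(ρ_m − ρ_c) = 1.48 km × 3.39/0.51 = 9.84 km.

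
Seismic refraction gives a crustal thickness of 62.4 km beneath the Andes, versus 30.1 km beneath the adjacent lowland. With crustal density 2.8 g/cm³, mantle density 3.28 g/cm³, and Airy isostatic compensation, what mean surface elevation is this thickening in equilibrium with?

4.73 km

Excess crust Δ = 62.4 km − 30.1 km = 32.3 km, split between elevation h and root r with h + r = Δ.
Airy balance ρ_c h = (ρ_m − ρ_c) r gives r = h ρ_c/(ρ_m − ρ_c), so h (1 + ρ_c/(ρ_m − ρ_c)) = Δ, i.e. h = Δ (ρ_m − ρ_c)/ρ_m.
h = 32.3 km × 0.48/3.28 = 4.73 km.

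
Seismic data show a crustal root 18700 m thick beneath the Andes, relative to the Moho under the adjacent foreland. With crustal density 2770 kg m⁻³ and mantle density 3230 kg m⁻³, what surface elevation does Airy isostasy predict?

By Archimedes' principle applied to the lithosphere: ρ_c h = (ρ_m − ρ_c) r.
h = r (ρ_m − ρ_c) / ρ_c = 18700 m × (3230 − 2770) / 2770 = 3110 m.

3110 m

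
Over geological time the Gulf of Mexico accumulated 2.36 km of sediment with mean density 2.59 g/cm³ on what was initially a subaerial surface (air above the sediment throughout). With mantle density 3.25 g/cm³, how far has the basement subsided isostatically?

1.88 km

Subaerial load: s = t ρ_sed / ρ_m = 2.36 km × 2.59/3.25 = 1.88 km.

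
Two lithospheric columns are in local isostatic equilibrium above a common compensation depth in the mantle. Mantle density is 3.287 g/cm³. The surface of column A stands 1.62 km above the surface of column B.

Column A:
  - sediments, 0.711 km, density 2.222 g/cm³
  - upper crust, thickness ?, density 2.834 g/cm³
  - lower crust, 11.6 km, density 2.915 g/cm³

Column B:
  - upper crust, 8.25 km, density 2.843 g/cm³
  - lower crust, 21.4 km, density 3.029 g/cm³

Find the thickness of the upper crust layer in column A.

Take the compensation level at the base of the deeper column (depth z_c below the surface of column A) and equate Σ ρ_i t_i down to z_c; mantle fills any gap and the z_c terms cancel.
Column A: 0.711×2.222 + x×2.834 + 11.6×2.915 + (z_c − 12.311 − x)×3.287
Column B: 1.62×0 + 8.25×2.843 + 21.4×3.029 + (z_c − 1.62 − 29.65)×3.287
The z_c×3.287 term appears on both sides and cancels. Collect the known terms of each column as K = Σ(ρt)_known − 3.287 × (depth of known layers): K_A = 35.393842 − 3.287×12.311 = −5.072415; K_B = 88.27535 − 3.287×(1.62 + 29.65) = −14.50914.
Balance: K_A − x×(3.287 − 2.834) = K_B, so x = (K_A − K_B)/(3.287 − 2.834) = 9.43672/0.453 = 20.8 km.

20.8 km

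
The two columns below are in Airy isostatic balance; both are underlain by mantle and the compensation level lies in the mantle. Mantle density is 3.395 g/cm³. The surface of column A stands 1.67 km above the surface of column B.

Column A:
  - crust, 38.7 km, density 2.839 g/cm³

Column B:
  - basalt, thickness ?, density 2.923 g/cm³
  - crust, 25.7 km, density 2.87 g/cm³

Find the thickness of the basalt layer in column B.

Take the compensation level at the base of the deeper column (depth z_c below the surface of column A) and equate Σ ρ_i t_i down to z_c; mantle fills any gap and the z_c terms cancel.
Column A: 38.7×2.839 + (z_c − 38.7)×3.395
Column B: 1.67×0 + x×2.923 + 25.7×2.87 + (z_c − 1.67 − 25.7 − x)×3.395
The z_c×3.395 term appears on both sides and cancels. Collect the known terms of each column as K = Σ(ρt)_known − 3.395 × (depth of known layers): K_A = 109.8693 − 3.395×38.7 = −21.5172; K_B = 73.759 − 3.395×(1.67 + 25.7) = −19.16215.
Balance: K_A = K_B − x×(3.395 − 2.923), so x = (K_B − K_A)/(3.395 − 2.923) = 2.35505/0.472 = 4.99 km.

4.99 km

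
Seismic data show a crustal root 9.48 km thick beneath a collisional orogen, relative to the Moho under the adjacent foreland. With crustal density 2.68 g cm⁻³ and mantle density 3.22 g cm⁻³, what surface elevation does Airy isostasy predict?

1.91 km

In Airy isostatic equilibrium: ρ_c h = (ρ_m − ρ_c) r.
h = r (ρ_m − ρ_c) / ρ_c = 9.48 km × (3.22 − 2.68) / 2.68 = 1.91 km.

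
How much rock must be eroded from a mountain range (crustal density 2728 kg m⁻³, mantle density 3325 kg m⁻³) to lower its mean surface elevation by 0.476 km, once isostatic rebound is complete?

2.65 km

Net drop Δ = e − u = e − e ρ_c/ρ_m = e (ρ_m − ρ_c)/ρ_m.
e = Δ ρ_m/(ρ_m − ρ_c) = 0.476 km × 3325/597 = 2.65 km.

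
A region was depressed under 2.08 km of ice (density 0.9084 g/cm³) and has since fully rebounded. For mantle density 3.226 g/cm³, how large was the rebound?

0.586 km

Removing the load lets mantle flow back in; uplift u satisfies ρ_ice t = ρ_m u.
u = t ρ_ice/ρ_m = 2.08 km × 0.9084/3.226 = 0.586 km.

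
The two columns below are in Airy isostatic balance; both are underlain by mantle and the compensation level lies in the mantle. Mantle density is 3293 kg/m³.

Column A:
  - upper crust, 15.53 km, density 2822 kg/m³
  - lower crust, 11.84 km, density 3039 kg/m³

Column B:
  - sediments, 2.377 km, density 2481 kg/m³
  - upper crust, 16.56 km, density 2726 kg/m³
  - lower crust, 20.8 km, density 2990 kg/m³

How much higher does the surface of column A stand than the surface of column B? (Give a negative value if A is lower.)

−2.22 km

For any compensation level in the mantle, the mantle terms cancel and isostasy reduces to e = (Σt_A − Σt_B) − (Σ(ρt)_A − Σ(ρt)_B) / ρ_m.
Σt_A = 27.37 km; Σt_B = 39.737 km; Σ(ρt)_A = 79807.42; Σ(ρt)_B = 113231.897 (in km·kg/m³).
e = (27.37 − 39.737) − (79807.42 − 113231.897) / 3293 = −2.22 km.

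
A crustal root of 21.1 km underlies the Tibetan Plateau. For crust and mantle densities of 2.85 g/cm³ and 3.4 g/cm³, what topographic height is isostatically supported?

4.07 km

Equating mass per unit area of the two columns: ρ_c h = (ρ_m − ρ_c) r.
h = r (ρ_m − ρ_c) / ρ_c = 21.1 km × (3.4 − 2.85) / 2.85 = 4.07 km.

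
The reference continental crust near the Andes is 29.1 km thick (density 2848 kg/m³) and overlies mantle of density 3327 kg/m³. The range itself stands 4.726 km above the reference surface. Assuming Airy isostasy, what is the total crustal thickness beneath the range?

61.9 km

Root depth r = h ρ_c / (ρ_m − ρ_c) = 4.726 km × 2848 / 479 = 28.1 km.
Total thickness = T + h + r = 29.1 km + 4.726 km + 28.1 km = 61.9 km.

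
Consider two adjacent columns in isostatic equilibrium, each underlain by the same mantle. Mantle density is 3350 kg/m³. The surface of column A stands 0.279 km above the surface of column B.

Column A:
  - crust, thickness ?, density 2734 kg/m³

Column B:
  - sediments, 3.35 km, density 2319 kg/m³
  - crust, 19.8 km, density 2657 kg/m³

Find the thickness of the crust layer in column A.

29.4 km

Take the compensation level at the base of the deeper column (depth z_c below the surface of column A) and equate Σ ρ_i t_i down to z_c; mantle fills any gap and the z_c terms cancel.
Column A: x×2734 + (z_c − 0 − x)×3350
Column B: 0.279×0 + 3.35×2319 + 19.8×2657 + (z_c − 0.279 − 23.15)×3350
The z_c×3350 term appears on both sides and cancels. Collect the known terms of each column as K = Σ(ρt)_known − 3350 × (depth of known layers): K_A = 0 − 3350×0 = 0; K_B = 60377.25 − 3350×(0.279 + 23.15) = −18109.9.
Balance: K_A − x×(3350 − 2734) = K_B, so x = (K_A − K_B)/(3350 − 2734) = 18109.9/616 = 29.4 km.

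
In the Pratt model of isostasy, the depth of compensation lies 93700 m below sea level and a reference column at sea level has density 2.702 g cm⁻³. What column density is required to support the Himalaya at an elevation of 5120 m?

2.56 g cm⁻³

Pratt balance: ρ_ref D = ρ (D + h).
ρ = ρ_ref D/(D + h) = 2.702 × 93700 m/(93700 m + 5120 m) = 2.56 g cm⁻³.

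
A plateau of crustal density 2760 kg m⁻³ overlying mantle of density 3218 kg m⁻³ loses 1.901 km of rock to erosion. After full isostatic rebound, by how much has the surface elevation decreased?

Rebound u = e ρ_c/ρ_m = 1.901 km × 2760/3218 = 1.63 km.
Net surface drop = e − u = 1.901 km − 1.63 km = e (ρ_m − ρ_c)/ρ_m = 0.271 km.

0.271 km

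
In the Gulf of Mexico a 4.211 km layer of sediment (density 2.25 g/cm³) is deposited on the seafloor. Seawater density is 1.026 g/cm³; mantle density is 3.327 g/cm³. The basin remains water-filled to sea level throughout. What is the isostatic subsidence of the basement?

Submarine loading: the sediment displaces seawater, and the subsidence is in turn flooded, so s (ρ_m − ρ_w) = t (ρ_sed − ρ_w).
s = 4.211 km × (2.25 − 1.026) / (3.327 − 1.026) = 2.24 km.

2.24 km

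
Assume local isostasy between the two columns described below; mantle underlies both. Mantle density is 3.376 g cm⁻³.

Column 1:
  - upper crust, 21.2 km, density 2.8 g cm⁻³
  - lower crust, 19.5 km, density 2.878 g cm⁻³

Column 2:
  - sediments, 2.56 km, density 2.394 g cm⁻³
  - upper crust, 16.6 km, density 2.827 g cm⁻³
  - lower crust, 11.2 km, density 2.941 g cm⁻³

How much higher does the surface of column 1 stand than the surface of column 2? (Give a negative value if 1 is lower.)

For any compensation level in the mantle, the mantle terms cancel and isostasy reduces to e = (Σt_1 − Σt_2) − (Σ(ρt)_1 − Σ(ρt)_2) / ρ_m.
Σt_1 = 40.7 km; Σt_2 = 30.36 km; Σ(ρt)_1 = 115.481; Σ(ρt)_2 = 85.99604 (in km·g cm⁻³).
e = (40.7 − 30.36) − (115.481 − 85.99604) / 3.376 = 1.61 km.

1.61 km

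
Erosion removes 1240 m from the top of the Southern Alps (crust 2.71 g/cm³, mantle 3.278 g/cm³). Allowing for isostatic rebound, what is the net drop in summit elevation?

215 m

Rebound u = e ρ_c/ρ_m = 1240 m × 2.71/3.278 = 1025 m.
Net surface drop = e − u = 1240 m − 1025 m = e (ρ_m − ρ_c)/ρ_m = 215 m.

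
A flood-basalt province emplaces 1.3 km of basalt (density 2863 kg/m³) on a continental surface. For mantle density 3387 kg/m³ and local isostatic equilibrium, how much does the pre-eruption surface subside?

Subaerial loading: s = t ρ_load / ρ_m.
s = 1.3 km × 2863/3387 = 1.1 km.

1.1 km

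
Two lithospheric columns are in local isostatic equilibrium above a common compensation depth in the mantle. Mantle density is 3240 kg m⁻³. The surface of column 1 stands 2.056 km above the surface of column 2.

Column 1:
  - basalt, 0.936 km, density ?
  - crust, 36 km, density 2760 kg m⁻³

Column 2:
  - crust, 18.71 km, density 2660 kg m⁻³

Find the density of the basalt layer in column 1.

Take the compensation level at the base of the deeper column (depth z_c below the surface of column 1) and equate Σ ρ_i t_i down to z_c; mantle fills any gap and the z_c terms cancel.
Column 1: 0.936×ρ + 36×2760 + (z_c − 36.936)×3240
Column 2: 2.056×0 + 18.71×2660 + (z_c − 2.056 − 18.71)×3240
The z_c×3240 term appears on both sides and cancels. Collect the known terms of each column as K = Σ(ρt)_known − 3240 × (depth of known layers): K_1 = 99360 − 3240×36.936 = −20312.64; K_2 = 49768.6 − 3240×(2.056 + 18.71) = −17513.24.
Balance: K_1 + 0.936×ρ = K_2, so ρ = (K_2 − K_1)/0.936 = 2799.4/0.936 = 2990 kg m⁻³.

2990 kg m⁻³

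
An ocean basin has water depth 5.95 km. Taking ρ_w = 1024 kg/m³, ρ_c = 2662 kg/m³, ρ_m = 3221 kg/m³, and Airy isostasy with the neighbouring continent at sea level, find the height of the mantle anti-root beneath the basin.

Equating mass per unit area of the two columns: replacing crust with seawater at the top is compensated by replacing crust with mantle at the base: d (ρ_c − ρ_w) = a (ρ_m − ρ_c).
a = d (ρ_c − ρ_w)/(ρ_m − ρ_c) = 5.95 km × 1638/559 = 17.4 km.

17.4 km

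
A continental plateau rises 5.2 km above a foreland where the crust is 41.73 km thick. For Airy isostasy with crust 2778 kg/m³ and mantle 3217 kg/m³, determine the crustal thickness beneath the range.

79.8 km

Root depth r = h ρ_c / (ρ_m − ρ_c) = 5.2 km × 2778 / 439 = 32.91 km.
Total thickness = T + h + r = 41.73 km + 5.2 km + 32.91 km = 79.8 km.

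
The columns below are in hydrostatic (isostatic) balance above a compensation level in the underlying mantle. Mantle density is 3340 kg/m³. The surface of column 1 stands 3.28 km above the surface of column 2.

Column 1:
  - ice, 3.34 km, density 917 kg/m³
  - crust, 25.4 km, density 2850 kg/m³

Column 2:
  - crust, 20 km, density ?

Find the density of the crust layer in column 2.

2860 kg/m³

Take the compensation level at the base of the deeper column (depth z_c below the surface of column 1) and equate Σ ρ_i t_i down to z_c; mantle fills any gap and the z_c terms cancel.
Column 1: 3.34×917 + 25.4×2850 + (z_c − 28.74)×3340
Column 2: 3.28×0 + 20×ρ + (z_c − 3.28 − 20)×3340
The z_c×3340 term appears on both sides and cancels. Collect the known terms of each column as K = Σ(ρt)_known − 3340 × (depth of known layers): K_1 = 75452.78 − 3340×28.74 = −20538.82; K_2 = 0 − 3340×(3.28 + 20) = −77755.2.
Balance: K_1 = K_2 + 20×ρ, so ρ = (K_1 − K_2)/20 = 57216.4/20 = 2860 kg/m³.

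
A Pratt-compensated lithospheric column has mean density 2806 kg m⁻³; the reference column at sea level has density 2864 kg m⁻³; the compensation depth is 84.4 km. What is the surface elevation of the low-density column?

1.74 km

ρ_ref D = ρ (D + h) → h = D (ρ_ref − ρ)/ρ.
h = 84.4 km × (2864 − 2806)/2806 = 1.74 km.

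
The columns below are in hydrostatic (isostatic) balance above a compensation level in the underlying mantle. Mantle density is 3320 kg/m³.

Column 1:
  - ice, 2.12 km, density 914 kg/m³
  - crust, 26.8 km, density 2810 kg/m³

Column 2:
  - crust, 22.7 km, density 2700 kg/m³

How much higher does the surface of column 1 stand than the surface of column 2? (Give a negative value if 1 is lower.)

1.41 km

For any compensation level in the mantle, the mantle terms cancel and isostasy reduces to e = (Σt_1 − Σt_2) − (Σ(ρt)_1 − Σ(ρt)_2) / ρ_m.
Σt_1 = 28.92 km; Σt_2 = 22.7 km; Σ(ρt)_1 = 77245.68; Σ(ρt)_2 = 61290 (in km·kg/m³).
e = (28.92 − 22.7) − (77245.68 − 61290) / 3320 = 1.41 km.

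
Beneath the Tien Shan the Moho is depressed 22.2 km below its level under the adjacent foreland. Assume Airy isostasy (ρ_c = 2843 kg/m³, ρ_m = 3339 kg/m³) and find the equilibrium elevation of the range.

3.87 km

Balancing pressure at the compensation depth: ρ_c h = (ρ_m − ρ_c) r.
h = r (ρ_m − ρ_c) / ρ_c = 22.2 km × (3339 − 2843) / 2843 = 3.87 km.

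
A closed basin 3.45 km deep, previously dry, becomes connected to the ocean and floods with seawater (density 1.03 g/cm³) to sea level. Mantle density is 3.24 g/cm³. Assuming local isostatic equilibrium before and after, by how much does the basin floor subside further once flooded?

After flooding the water column is d + s deep. Its weight must equal the weight of mantle displaced by the extra subsidence s: (d + s) ρ_w = s ρ_m.
s = d ρ_w / (ρ_m − ρ_w) = 3.45 km × 1.03/(3.24 − 1.03) = 1.61 km.

1.61 km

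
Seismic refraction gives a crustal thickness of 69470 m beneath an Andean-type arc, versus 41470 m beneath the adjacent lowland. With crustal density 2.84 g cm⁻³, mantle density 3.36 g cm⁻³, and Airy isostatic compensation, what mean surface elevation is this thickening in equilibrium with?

Excess crust Δ = 69470 m − 41470 m = 28000 m, split between elevation h and root r with h + r = Δ.
Airy balance ρ_c h = (ρ_m − ρ_c) r gives r = h ρ_c/(ρ_m − ρ_c), so h (1 + ρ_c/(ρ_m − ρ_c)) = Δ, i.e. h = Δ (ρ_m − ρ_c)/ρ_m.
h = 28000 m × 0.52/3.36 = 4330 m.

4330 m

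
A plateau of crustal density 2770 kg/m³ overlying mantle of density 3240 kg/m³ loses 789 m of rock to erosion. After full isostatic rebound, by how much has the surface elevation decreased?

Rebound u = e ρ_c/ρ_m = 789 m × 2770/3240 = 674.5 m.
Net surface drop = e − u = 789 m − 674.5 m = e (ρ_m − ρ_c)/ρ_m = 114 m.

114 m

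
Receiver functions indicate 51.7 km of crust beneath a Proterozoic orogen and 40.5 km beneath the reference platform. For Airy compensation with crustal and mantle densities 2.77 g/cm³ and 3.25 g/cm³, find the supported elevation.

Excess crust Δ = 51.7 km − 40.5 km = 11.2 km, split between elevation h and root r with h + r = Δ.
Airy balance ρ_c h = (ρ_m − ρ_c) r gives r = h ρ_c/(ρ_m − ρ_c), so h (1 + ρ_c/(ρ_m − ρ_c)) = Δ, i.e. h = Δ (ρ_m − ρ_c)/ρ_m.
h = 11.2 km × 0.48/3.25 = 1.65 km.

1.65 km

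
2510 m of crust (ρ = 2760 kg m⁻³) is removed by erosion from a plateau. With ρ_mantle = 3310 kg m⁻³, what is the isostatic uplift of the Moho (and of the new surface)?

Unloading: uplift u = e ρ_c/ρ_m = 2510 m × 2760/3310 = 2090 m.

2090 m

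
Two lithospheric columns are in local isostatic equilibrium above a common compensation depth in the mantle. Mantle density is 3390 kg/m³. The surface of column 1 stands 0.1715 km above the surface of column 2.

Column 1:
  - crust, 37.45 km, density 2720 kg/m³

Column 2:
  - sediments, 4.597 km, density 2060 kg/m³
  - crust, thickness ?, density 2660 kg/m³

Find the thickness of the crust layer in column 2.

Take the compensation level at the base of the deeper column (depth z_c below the surface of column 1) and equate Σ ρ_i t_i down to z_c; mantle fills any gap and the z_c terms cancel.
Column 1: 37.45×2720 + (z_c − 37.45)×3390
Column 2: 0.1715×0 + 4.597×2060 + x×2660 + (z_c − 0.1715 − 4.597 − x)×3390
The z_c×3390 term appears on both sides and cancels. Collect the known terms of each column as K = Σ(ρt)_known − 3390 × (depth of known layers): K_1 = 101864 − 3390×37.45 = −25091.5; K_2 = 9469.82 − 3390×(0.1715 + 4.597) = −6695.395.
Balance: K_1 = K_2 − x×(3390 − 2660), so x = (K_2 − K_1)/(3390 − 2660) = 18396.1/730 = 25.2 km.

25.2 km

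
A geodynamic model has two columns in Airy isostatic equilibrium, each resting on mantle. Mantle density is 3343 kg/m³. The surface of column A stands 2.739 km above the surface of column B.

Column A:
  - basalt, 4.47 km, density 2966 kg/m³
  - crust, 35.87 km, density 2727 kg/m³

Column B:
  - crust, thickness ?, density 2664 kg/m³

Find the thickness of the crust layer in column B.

Take the compensation level at the base of the deeper column (depth z_c below the surface of column A) and equate Σ ρ_i t_i down to z_c; mantle fills any gap and the z_c terms cancel.
Column A: 4.47×2966 + 35.87×2727 + (z_c − 40.34)×3343
Column B: 2.739×0 + x×2664 + (z_c − 2.739 − 0 − x)×3343
The z_c×3343 term appears on both sides and cancels. Collect the known terms of each column as K = Σ(ρt)_known − 3343 × (depth of known layers): K_A = 111075.51 − 3343×40.34 = −23781.11; K_B = 0 − 3343×(2.739 + 0) = −9156.477.
Balance: K_A = K_B − x×(3343 − 2664), so x = (K_B − K_A)/(3343 − 2664) = 14624.6/679 = 21.5 km.

21.5 km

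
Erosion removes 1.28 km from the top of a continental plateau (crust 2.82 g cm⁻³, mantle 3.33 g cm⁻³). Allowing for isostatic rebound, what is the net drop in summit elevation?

0.196 km

Rebound u = e ρ_c/ρ_m = 1.28 km × 2.82/3.33 = 1.084 km.
Net surface drop = e − u = 1.28 km − 1.084 km = e (ρ_m − ρ_c)/ρ_m = 0.196 km.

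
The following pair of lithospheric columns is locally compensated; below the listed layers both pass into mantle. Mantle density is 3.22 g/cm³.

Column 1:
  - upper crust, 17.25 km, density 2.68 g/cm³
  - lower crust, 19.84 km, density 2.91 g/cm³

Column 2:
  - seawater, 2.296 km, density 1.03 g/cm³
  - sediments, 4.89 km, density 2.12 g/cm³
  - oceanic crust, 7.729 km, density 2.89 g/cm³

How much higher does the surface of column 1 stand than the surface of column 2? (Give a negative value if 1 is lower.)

For any compensation level in the mantle, the mantle terms cancel and isostasy reduces to e = (Σt_1 − Σt_2) − (Σ(ρt)_1 − Σ(ρt)_2) / ρ_m.
Σt_1 = 37.09 km; Σt_2 = 14.915 km; Σ(ρt)_1 = 103.9644; Σ(ρt)_2 = 35.06849 (in km·g/cm³).
e = (37.09 − 14.915) − (103.9644 − 35.06849) / 3.22 = 0.779 km.

0.779 km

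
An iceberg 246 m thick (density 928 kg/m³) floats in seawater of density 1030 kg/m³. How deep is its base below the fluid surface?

222 m

Draft d = t ρ_obj/ρ_fluid = 246 m × 928/1030 = 222 m.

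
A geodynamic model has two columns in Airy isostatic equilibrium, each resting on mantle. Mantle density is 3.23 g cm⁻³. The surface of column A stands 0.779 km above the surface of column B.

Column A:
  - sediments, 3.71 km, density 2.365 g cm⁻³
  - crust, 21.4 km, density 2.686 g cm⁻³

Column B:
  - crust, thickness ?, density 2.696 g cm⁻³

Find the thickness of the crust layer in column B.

23.1 km

Take the compensation level at the base of the deeper column (depth z_c below the surface of column A) and equate Σ ρ_i t_i down to z_c; mantle fills any gap and the z_c terms cancel.
Column A: 3.71×2.365 + 21.4×2.686 + (z_c − 25.11)×3.23
Column B: 0.779×0 + x×2.696 + (z_c − 0.779 − 0 − x)×3.23
The z_c×3.23 term appears on both sides and cancels. Collect the known terms of each column as K = Σ(ρt)_known − 3.23 × (depth of known layers): K_A = 66.25455 − 3.23×25.11 = −14.85075; K_B = 0 − 3.23×(0.779 + 0) = −2.51617.
Balance: K_A = K_B − x×(3.23 − 2.696), so x = (K_B − K_A)/(3.23 − 2.696) = 12.3346/0.534 = 23.1 km.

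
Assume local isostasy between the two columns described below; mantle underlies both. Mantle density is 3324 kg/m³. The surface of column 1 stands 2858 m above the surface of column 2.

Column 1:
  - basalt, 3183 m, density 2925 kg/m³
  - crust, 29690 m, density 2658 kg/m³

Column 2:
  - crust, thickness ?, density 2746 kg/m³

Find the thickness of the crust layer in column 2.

Take the compensation level at the base of the deeper column (depth z_c below the surface of column 1) and equate Σ ρ_i t_i down to z_c; mantle fills any gap and the z_c terms cancel.
Column 1: 3183×2925 + 29690×2658 + (z_c − 32873)×3324
Column 2: 2858×0 + x×2746 + (z_c − 2858 − 0 − x)×3324
The z_c×3324 term appears on both sides and cancels. Collect the known terms of each column as K = Σ(ρt)_known − 3324 × (depth of known layers): K_1 = 88226295 − 3324×32873 = −21043557; K_2 = 0 − 3324×(2858 + 0) = −9499992.
Balance: K_1 = K_2 − x×(3324 − 2746), so x = (K_2 − K_1)/(3324 − 2746) = 11543600/578 = 20000 m.

20000 m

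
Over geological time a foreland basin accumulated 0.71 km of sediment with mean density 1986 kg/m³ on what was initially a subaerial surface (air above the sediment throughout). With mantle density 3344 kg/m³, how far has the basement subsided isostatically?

Subaerial load: s = t ρ_sed / ρ_m = 0.71 km × 1986/3344 = 0.422 km.

0.422 km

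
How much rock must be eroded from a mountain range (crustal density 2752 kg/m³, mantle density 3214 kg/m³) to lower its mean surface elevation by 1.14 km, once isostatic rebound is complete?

7.93 km

Net drop Δ = e − u = e − e ρ_c/ρ_m = e (ρ_m − ρ_c)/ρ_m.
e = Δ ρ_m/(ρ_m − ρ_c) = 1.14 km × 3214/462 = 7.93 km.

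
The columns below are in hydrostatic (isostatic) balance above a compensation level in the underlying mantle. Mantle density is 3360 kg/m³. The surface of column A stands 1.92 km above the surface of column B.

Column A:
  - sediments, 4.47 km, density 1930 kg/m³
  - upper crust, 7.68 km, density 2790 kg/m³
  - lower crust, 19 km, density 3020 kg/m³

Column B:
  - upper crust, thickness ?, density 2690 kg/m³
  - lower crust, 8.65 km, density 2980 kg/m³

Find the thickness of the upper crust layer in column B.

11.2 km

Take the compensation level at the base of the deeper column (depth z_c below the surface of column A) and equate Σ ρ_i t_i down to z_c; mantle fills any gap and the z_c terms cancel.
Column A: 4.47×1930 + 7.68×2790 + 19×3020 + (z_c − 31.15)×3360
Column B: 1.92×0 + x×2690 + 8.65×2980 + (z_c − 1.92 − 8.65 − x)×3360
The z_c×3360 term appears on both sides and cancels. Collect the known terms of each column as K = Σ(ρt)_known − 3360 × (depth of known layers): K_A = 87434.3 − 3360×31.15 = −17229.7; K_B = 25777 − 3360×(1.92 + 8.65) = −9738.2.
Balance: K_A = K_B − x×(3360 − 2690), so x = (K_B − K_A)/(3360 − 2690) = 7491.5/670 = 11.2 km.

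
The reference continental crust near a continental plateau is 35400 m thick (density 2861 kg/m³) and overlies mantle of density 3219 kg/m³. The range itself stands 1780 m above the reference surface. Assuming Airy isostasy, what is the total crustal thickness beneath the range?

51400 m

Root depth r = h ρ_c / (ρ_m − ρ_c) = 1780 m × 2861 / 358 = 14230 m.
Total thickness = T + h + r = 35400 m + 1780 m + 14230 m = 51400 m.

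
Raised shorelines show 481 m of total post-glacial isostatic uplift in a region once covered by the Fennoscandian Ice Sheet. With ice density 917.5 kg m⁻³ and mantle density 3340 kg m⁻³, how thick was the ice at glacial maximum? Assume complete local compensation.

1750 m

u = t ρ_ice/ρ_m → t = u ρ_m/ρ_ice = 481 m × 3340/917.5 = 1750 m.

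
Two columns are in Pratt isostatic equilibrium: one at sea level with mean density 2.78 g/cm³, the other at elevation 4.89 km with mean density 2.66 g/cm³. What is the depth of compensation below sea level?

108 km

ρ_ref D = ρ (D + h) → D (ρ_ref − ρ) = ρ h.
D = ρ h/(ρ_ref − ρ) = 2.66 × 4.89 km/(2.78 − 2.66) = 108 km.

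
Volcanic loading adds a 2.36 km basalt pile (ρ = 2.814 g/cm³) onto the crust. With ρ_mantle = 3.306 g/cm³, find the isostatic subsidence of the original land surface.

2.01 km

Subaerial loading: s = t ρ_load / ρ_m.
s = 2.36 km × 2.814/3.306 = 2.01 km.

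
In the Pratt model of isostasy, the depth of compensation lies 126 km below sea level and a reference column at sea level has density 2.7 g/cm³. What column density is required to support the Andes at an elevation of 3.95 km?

Pratt balance: ρ_ref D = ρ (D + h).
ρ = ρ_ref D/(D + h) = 2.7 × 126 km/(126 km + 3.95 km) = 2.62 g/cm³.

2.62 g/cm³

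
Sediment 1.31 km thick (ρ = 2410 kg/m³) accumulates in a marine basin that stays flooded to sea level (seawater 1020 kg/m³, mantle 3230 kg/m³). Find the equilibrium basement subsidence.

Submarine loading: the sediment displaces seawater, and the subsidence is in turn flooded, so s (ρ_m − ρ_w) = t (ρ_sed − ρ_w).
s = 1.31 km × (2410 − 1020) / (3230 − 1020) = 0.824 km.

0.824 km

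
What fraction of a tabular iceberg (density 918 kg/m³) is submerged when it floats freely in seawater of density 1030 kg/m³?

Submerged fraction = ρ_obj/ρ_fluid = 918/1030 = 89.1%.

89.1%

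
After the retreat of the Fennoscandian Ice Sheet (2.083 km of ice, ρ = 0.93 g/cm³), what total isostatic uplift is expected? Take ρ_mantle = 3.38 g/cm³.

Removing the load lets mantle flow back in; uplift u satisfies ρ_ice t = ρ_m u.
u = t ρ_ice/ρ_m = 2.083 km × 0.93/3.38 = 0.573 km.

0.573 km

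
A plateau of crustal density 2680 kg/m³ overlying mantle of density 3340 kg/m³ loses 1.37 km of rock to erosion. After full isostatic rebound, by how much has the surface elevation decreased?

Rebound u = e ρ_c/ρ_m = 1.37 km × 2680/3340 = 1.099 km.
Net surface drop = e − u = 1.37 km − 1.099 km = e (ρ_m − ρ_c)/ρ_m = 0.271 km.

0.271 km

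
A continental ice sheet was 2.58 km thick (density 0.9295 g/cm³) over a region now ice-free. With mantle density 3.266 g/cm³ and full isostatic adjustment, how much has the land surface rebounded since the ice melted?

0.734 km

Removing the load lets mantle flow back in; uplift u satisfies ρ_ice t = ρ_m u.
u = t ρ_ice/ρ_m = 2.58 km × 0.9295/3.266 = 0.734 km.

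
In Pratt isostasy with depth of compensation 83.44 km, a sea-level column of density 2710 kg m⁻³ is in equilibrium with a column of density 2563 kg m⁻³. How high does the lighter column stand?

ρ_ref D = ρ (D + h) → h = D (ρ_ref − ρ)/ρ.
h = 83.44 km × (2710 − 2563)/2563 = 4.79 km.

4.79 km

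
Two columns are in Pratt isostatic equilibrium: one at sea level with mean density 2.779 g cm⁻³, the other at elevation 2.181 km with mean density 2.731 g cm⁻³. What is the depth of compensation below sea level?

ρ_ref D = ρ (D + h) → D (ρ_ref − ρ) = ρ h.
D = ρ h/(ρ_ref − ρ) = 2.731 × 2.181 km/(2.779 − 2.731) = 124 km.

124 km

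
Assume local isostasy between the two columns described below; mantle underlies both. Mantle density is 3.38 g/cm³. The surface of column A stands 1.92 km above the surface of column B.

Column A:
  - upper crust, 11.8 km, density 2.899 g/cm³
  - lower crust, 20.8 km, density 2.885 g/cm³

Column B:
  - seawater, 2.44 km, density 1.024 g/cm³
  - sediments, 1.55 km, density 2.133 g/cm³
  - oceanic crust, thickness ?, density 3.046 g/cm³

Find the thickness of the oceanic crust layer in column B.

5.39 km

Take the compensation level at the base of the deeper column (depth z_c below the surface of column A) and equate Σ ρ_i t_i down to z_c; mantle fills any gap and the z_c terms cancel.
Column A: 11.8×2.899 + 20.8×2.885 + (z_c − 32.6)×3.38
Column B: 1.92×0 + 2.44×1.024 + 1.55×2.133 + x×3.046 + (z_c − 1.92 − 3.99 − x)×3.38
The z_c×3.38 term appears on both sides and cancels. Collect the known terms of each column as K = Σ(ρt)_known − 3.38 × (depth of known layers): K_A = 94.2162 − 3.38×32.6 = −15.9718; K_B = 5.80471 − 3.38×(1.92 + 3.99) = −14.17109.
Balance: K_A = K_B − x×(3.38 − 3.046), so x = (K_B − K_A)/(3.38 − 3.046) = 1.80071/0.334 = 5.39 km.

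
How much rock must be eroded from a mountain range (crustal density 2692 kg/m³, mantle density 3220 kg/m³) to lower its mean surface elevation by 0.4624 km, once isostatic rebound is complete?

Net drop Δ = e − u = e − e ρ_c/ρ_m = e (ρ_m − ρ_c)/ρ_m.
e = Δ ρ_m/(ρ_m − ρ_c) = 0.4624 km × 3220/528 = 2.82 km.

2.82 km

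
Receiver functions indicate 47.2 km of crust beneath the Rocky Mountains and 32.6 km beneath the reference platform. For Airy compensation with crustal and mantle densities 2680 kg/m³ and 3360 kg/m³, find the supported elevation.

2.95 km

Excess crust Δ = 47.2 km − 32.6 km = 14.6 km, split between elevation h and root r with h + r = Δ.
Airy balance ρ_c h = (ρ_m − ρ_c) r gives r = h ρ_c/(ρ_m − ρ_c), so h (1 + ρ_c/(ρ_m − ρ_c)) = Δ, i.e. h = Δ (ρ_m − ρ_c)/ρ_m.
h = 14.6 km × 680/3360 = 2.95 km.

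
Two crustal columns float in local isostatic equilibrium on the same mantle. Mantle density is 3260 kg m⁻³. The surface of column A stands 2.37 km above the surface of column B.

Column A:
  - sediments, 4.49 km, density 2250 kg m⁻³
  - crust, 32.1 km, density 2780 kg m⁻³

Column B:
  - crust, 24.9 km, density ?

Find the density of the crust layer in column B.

Take the compensation level at the base of the deeper column (depth z_c below the surface of column A) and equate Σ ρ_i t_i down to z_c; mantle fills any gap and the z_c terms cancel.
Column A: 4.49×2250 + 32.1×2780 + (z_c − 36.59)×3260
Column B: 2.37×0 + 24.9×ρ + (z_c − 2.37 − 24.9)×3260
The z_c×3260 term appears on both sides and cancels. Collect the known terms of each column as K = Σ(ρt)_known − 3260 × (depth of known layers): K_A = 99340.5 − 3260×36.59 = −19942.9; K_B = 0 − 3260×(2.37 + 24.9) = −88900.2.
Balance: K_A = K_B + 24.9×ρ, so ρ = (K_A − K_B)/24.9 = 68957.3/24.9 = 2770 kg m⁻³.

2770 kg m⁻³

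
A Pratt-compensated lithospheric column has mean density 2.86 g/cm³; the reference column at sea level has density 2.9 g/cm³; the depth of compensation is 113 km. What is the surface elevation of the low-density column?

1.58 km

ρ_ref D = ρ (D + h) → h = D (ρ_ref − ρ)/ρ.
h = 113 km × (2.9 − 2.86)/2.86 = 1.58 km.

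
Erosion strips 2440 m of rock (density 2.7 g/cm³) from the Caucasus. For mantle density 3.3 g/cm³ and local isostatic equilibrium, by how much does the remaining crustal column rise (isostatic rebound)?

Unloading: uplift u = e ρ_c/ρ_m = 2440 m × 2.7/3.3 = 2000 m.

2000 m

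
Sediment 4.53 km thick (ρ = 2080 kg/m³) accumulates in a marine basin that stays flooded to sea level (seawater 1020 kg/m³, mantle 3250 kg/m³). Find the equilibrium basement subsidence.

Submarine loading: the sediment displaces seawater, and the subsidence is in turn flooded, so s (ρ_m − ρ_w) = t (ρ_sed − ρ_w).
s = 4.53 km × (2080 − 1020) / (3250 − 1020) = 2.15 km.

2.15 km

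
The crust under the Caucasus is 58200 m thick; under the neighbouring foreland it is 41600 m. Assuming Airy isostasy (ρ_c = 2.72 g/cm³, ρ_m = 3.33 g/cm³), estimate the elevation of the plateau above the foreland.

Excess crust Δ = 58200 m − 41600 m = 16600 m, split between elevation h and root r with h + r = Δ.
Airy balance ρ_c h = (ρ_m − ρ_c) r gives r = h ρ_c/(ρ_m − ρ_c), so h (1 + ρ_c/(ρ_m − ρ_c)) = Δ, i.e. h = Δ (ρ_m − ρ_c)/ρ_m.
h = 16600 m × 0.61/3.33 = 3040 m.

3040 m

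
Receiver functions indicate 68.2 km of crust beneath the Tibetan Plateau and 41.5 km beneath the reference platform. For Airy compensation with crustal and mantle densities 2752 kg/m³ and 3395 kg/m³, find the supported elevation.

Excess crust Δ = 68.2 km − 41.5 km = 26.7 km, split between elevation h and root r with h + r = Δ.
Airy balance ρ_c h = (ρ_m − ρ_c) r gives r = h ρ_c/(ρ_m − ρ_c), so h (1 + ρ_c/(ρ_m − ρ_c)) = Δ, i.e. h = Δ (ρ_m − ρ_c)/ρ_m.
h = 26.7 km × 643/3395 = 5.06 km.

5.06 km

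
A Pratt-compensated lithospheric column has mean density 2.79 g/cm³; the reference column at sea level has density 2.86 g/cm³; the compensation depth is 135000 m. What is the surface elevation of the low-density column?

3390 m

ρ_ref D = ρ (D + h) → h = D (ρ_ref − ρ)/ρ.
h = 135000 m × (2.86 − 2.79)/2.79 = 3390 m.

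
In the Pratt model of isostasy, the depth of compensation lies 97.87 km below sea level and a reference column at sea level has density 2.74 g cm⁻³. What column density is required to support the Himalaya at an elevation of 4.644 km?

2.62 g cm⁻³

Pratt balance: ρ_ref D = ρ (D + h).
ρ = ρ_ref D/(D + h) = 2.74 × 97.87 km/(97.87 km + 4.644 km) = 2.62 g cm⁻³.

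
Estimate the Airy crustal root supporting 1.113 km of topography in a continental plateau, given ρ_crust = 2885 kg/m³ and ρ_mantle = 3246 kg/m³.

8.89 km

Isostatic balance requires: the weight of the topography is balanced by the buoyancy of the root, ρ_c h = (ρ_m − ρ_c) r.
r = h · ρ_c / (ρ_m − ρ_c) = 1.113 km × 2885 / (3246 − 2885) = 8.89 km.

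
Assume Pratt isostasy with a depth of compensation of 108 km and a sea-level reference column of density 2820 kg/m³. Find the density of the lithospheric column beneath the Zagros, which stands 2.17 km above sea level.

Pratt balance: ρ_ref D = ρ (D + h).
ρ = ρ_ref D/(D + h) = 2820 × 108 km/(108 km + 2.17 km) = 2760 kg/m³.

2760 kg/m³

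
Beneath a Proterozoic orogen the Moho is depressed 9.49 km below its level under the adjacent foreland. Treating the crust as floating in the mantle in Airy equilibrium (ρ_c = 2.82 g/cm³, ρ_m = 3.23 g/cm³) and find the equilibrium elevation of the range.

1.38 km

Equating mass per unit area of the two columns: ρ_c h = (ρ_m − ρ_c) r.
h = r (ρ_m − ρ_c) / ρ_c = 9.49 km × (3.23 − 2.82) / 2.82 = 1.38 km.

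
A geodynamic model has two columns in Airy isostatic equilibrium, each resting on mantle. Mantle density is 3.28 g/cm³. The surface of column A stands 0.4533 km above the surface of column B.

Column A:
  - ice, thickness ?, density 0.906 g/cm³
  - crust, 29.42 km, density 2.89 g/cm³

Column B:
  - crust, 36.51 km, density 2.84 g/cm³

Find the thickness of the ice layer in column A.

2.56 km

Take the compensation level at the base of the deeper column (depth z_c below the surface of column A) and equate Σ ρ_i t_i down to z_c; mantle fills any gap and the z_c terms cancel.
Column A: x×0.906 + 29.42×2.89 + (z_c − 29.42 − x)×3.28
Column B: 0.4533×0 + 36.51×2.84 + (z_c − 0.4533 − 36.51)×3.28
The z_c×3.28 term appears on both sides and cancels. Collect the known terms of each column as K = Σ(ρt)_known − 3.28 × (depth of known layers): K_A = 85.0238 − 3.28×29.42 = −11.4738; K_B = 103.6884 − 3.28×(0.4533 + 36.51) = −17.551224.
Balance: K_A − x×(3.28 − 0.906) = K_B, so x = (K_A − K_B)/(3.28 − 0.906) = 6.07742/2.374 = 2.56 km.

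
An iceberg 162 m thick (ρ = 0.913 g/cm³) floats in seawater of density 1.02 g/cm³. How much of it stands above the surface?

17 m

Floating equilibrium: submerged depth d = t ρ_obj/ρ_fluid = 162 m × 0.913/1.02 = 145 m.
Freeboard = t − d = 162 m − 145 m = 17 m.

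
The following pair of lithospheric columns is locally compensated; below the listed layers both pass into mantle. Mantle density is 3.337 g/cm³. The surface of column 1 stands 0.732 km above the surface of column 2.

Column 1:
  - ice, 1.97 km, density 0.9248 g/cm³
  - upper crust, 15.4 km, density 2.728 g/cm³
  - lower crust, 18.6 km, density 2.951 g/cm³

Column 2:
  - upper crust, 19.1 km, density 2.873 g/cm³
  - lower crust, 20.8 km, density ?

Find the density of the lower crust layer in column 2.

Take the compensation level at the base of the deeper column (depth z_c below the surface of column 1) and equate Σ ρ_i t_i down to z_c; mantle fills any gap and the z_c terms cancel.
Column 1: 1.97×0.9248 + 15.4×2.728 + 18.6×2.951 + (z_c − 35.97)×3.337
Column 2: 0.732×0 + 19.1×2.873 + 20.8×ρ + (z_c − 0.732 − 39.9)×3.337
The z_c×3.337 term appears on both sides and cancels. Collect the known terms of each column as K = Σ(ρt)_known − 3.337 × (depth of known layers): K_1 = 98.721656 − 3.337×35.97 = −21.310234; K_2 = 54.8743 − 3.337×(0.732 + 39.9) = −80.714684.
Balance: K_1 = K_2 + 20.8×ρ, so ρ = (K_1 − K_2)/20.8 = 59.4044/20.8 = 2.86 g/cm³.

2.86 g/cm³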